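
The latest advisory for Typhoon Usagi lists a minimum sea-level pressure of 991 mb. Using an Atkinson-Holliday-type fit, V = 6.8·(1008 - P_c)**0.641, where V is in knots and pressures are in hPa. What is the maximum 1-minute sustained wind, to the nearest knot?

ΔP = 1008 − 991 = 17 mb.
17^0.641 ≈ 6.148.
V ≈ 6.8 × 6.148 ≈ 41.8 kt.

42 kt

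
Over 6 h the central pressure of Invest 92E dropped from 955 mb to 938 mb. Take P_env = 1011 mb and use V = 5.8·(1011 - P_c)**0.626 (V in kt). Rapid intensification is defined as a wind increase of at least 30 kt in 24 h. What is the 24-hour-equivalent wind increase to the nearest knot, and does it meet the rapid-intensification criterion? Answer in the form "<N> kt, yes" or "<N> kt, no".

52 kt, yes

V₁: ΔP = 56, V ≈ 5.8 × 56^0.626 ≈ 72.08 kt.
V₂: ΔP = 73, V ≈ 5.8 × 73^0.626 ≈ 85.09 kt.
ΔV over 6 h = 13.01 kt → 24 h equivalent = 13.01 × 24/6 ≈ 52.04 kt.
52 kt ≥ 30 kt ⇒ rapid intensification.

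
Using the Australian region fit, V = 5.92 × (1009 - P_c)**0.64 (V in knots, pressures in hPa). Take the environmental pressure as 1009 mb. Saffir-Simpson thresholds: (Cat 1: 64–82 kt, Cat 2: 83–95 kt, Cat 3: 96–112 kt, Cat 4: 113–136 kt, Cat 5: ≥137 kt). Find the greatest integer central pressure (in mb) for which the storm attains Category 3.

Category 3 begins at V = 96 kt.
Required ΔP = (96/5.92)^(1/0.64) = 16.216^1.562 ≈ 77.72 mb.
P_c ≤ 1009 − 77.72 = 931.28, so the highest integer P_c is 931 mb.

931 mb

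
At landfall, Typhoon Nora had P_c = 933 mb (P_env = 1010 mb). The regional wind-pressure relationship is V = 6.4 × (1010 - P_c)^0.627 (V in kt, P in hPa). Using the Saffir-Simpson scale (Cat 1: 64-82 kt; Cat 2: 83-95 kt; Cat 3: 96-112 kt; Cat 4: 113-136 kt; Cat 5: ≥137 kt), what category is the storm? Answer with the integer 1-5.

ΔP = 1010 − 933 = 77 mb.
V ≈ 6.4 × 77^0.627 = 6.4 × 15.23 ≈ 98 kt.
98 kt falls in the Category 3 band.

3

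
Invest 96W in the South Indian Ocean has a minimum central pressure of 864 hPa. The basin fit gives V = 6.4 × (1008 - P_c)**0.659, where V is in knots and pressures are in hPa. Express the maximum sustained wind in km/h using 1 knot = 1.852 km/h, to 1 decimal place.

ΔP = 1008 − 864 = 144 hPa.
V ≈ 6.4 × 144^0.659 = 6.4 × 26.446 ≈ 169.255 kt.
169.255 × 1.852 ≈ 313.46 km/h → 313.5 km/h.

313.5 km/h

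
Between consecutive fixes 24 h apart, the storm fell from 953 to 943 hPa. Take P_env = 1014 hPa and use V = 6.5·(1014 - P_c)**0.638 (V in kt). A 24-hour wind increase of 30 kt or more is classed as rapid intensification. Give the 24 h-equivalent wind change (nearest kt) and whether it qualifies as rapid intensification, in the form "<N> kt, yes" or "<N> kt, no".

9 kt, no

V₁: ΔP = 61, V ≈ 6.5 × 61^0.638 ≈ 89.53 kt.
V₂: ΔP = 71, V ≈ 6.5 × 71^0.638 ≈ 98.63 kt.
ΔV over 24 h = 9.10 kt → 24 h equivalent = 9.10 × 24/24 ≈ 9.10 kt.
9 kt < 30 kt ⇒ not rapid intensification.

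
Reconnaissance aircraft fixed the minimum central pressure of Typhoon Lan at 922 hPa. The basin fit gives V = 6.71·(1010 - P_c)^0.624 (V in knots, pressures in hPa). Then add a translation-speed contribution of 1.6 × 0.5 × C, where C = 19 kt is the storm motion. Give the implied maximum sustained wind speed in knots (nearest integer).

125 kt

ΔP = 1010 − 922 = 88 hPa.
88^0.624 ≈ 16.344.
V ≈ 6.71 × 16.344 ≈ 109.7 kt.
Translation term: 1.6 × 0.5 × 19 = 15.2 kt.
Corrected V ≈ 124.9 kt → 125 kt.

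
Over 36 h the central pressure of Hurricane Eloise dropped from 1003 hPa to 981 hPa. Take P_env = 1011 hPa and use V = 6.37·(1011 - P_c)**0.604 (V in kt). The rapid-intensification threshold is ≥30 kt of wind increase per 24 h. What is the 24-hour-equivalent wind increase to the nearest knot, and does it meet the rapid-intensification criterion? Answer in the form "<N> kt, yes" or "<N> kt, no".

18 kt, no

V₁: ΔP = 8, V ≈ 6.37 × 8^0.604 ≈ 22.37 kt.
V₂: ΔP = 30, V ≈ 6.37 × 30^0.604 ≈ 49.70 kt.
ΔV over 36 h = 27.33 kt → 24 h equivalent = 27.33 × 24/36 ≈ 18.22 kt.
18 kt < 30 kt ⇒ not rapid intensification.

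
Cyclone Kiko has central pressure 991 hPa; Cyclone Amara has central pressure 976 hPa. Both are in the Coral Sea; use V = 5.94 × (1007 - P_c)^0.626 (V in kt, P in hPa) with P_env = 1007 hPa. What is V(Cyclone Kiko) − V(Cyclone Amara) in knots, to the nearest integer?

Cyclone Kiko: ΔP = 16; V ≈ 5.94 × 16^0.626 ≈ 33.70 kt.
Cyclone Amara: ΔP = 31; V ≈ 5.94 × 31^0.626 ≈ 50.98 kt.
Difference ≈ 33.70 − 50.98 = -17.28 → -17 kt.

-17 kt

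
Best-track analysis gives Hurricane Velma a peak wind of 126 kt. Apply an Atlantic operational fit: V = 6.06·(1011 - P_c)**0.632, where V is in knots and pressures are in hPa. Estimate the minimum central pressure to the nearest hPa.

889 hPa

ΔP = (V / 6.06)^(1/0.632) = (126/6.06)^1.582.
126/6.06 = 20.792; 20.792^1.582 ≈ 121.70 hPa.
P_c = 1011 − 121.70 = 889.30 ≈ 889 hPa.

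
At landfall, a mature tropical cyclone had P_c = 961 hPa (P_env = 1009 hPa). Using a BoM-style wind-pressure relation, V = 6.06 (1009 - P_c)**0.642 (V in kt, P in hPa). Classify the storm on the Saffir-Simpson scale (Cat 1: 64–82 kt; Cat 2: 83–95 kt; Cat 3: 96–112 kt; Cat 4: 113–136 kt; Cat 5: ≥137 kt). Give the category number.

1

ΔP = 1009 − 961 = 48 hPa.
V ≈ 6.06 × 48^0.642 = 6.06 × 12.00 ≈ 73 kt.
73 kt falls in the Category 1 band.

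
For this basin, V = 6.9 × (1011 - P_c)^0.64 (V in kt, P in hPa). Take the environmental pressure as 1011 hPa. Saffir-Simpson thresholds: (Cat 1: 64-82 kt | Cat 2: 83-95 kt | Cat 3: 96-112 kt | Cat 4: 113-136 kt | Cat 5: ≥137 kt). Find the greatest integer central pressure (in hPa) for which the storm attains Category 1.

978 hPa

Category 1 begins at V = 64 kt.
Required ΔP = (64/6.9)^(1/0.64) = 9.275^1.562 ≈ 32.47 hPa.
P_c ≤ 1011 − 32.47 = 978.53, so the highest integer P_c is 978 hPa.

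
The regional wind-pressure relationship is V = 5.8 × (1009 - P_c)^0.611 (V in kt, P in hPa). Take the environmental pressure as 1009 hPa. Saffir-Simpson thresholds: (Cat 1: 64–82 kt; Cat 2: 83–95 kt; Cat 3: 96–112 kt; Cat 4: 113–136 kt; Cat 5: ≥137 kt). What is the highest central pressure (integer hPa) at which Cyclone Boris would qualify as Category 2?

931 hPa

Category 2 begins at V = 83 kt.
Required ΔP = (83/5.8)^(1/0.611) = 14.310^1.637 ≈ 77.88 hPa.
P_c ≤ 1009 − 77.88 = 931.12, so the highest integer P_c is 931 hPa.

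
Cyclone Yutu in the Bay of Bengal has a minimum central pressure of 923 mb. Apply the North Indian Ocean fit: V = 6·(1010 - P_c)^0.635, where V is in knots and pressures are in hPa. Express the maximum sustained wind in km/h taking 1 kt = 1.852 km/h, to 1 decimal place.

189.4 km/h

ΔP = 1010 − 923 = 87 mb.
V ≈ 6 × 87^0.635 = 6 × 17.045 ≈ 102.269 kt.
102.269 × 1.852 ≈ 189.40 km/h → 189.4 km/h.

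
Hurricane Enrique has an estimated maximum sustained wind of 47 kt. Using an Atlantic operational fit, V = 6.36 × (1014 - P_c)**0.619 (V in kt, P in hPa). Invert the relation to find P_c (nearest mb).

989 mb

ΔP = (V / 6.36)^(1/0.619) = (47/6.36)^1.616.
47/6.36 = 7.390; 7.390^1.616 ≈ 25.31 mb.
P_c = 1014 − 25.31 = 988.69 ≈ 989 mb.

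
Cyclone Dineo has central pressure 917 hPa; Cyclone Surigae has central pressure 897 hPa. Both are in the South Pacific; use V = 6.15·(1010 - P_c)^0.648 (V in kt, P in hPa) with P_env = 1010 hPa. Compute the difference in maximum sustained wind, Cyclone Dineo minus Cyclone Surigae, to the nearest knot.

Cyclone Dineo: ΔP = 93; V ≈ 6.15 × 93^0.648 ≈ 116.00 kt.
Cyclone Surigae: ΔP = 113; V ≈ 6.15 × 113^0.648 ≈ 131.60 kt.
Difference ≈ 116.00 − 131.60 = -15.60 → -16 kt.

-16 kt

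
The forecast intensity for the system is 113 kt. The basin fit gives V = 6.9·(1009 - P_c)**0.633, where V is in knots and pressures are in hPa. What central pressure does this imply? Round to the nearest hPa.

ΔP = (V / 6.9)^(1/0.633) = (113/6.9)^1.580.
113/6.9 = 16.377; 16.377^1.580 ≈ 82.83 hPa.
P_c = 1009 − 82.83 = 926.17 ≈ 926 hPa.

926 hPa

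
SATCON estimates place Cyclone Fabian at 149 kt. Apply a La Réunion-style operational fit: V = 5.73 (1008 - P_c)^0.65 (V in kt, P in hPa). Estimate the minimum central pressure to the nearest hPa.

858 hPa

ΔP = (V / 5.73)^(1/0.65) = (149/5.73)^1.538.
149/5.73 = 26.003; 26.003^1.538 ≈ 150.30 hPa.
P_c = 1008 − 150.30 = 857.70 ≈ 858 hPa.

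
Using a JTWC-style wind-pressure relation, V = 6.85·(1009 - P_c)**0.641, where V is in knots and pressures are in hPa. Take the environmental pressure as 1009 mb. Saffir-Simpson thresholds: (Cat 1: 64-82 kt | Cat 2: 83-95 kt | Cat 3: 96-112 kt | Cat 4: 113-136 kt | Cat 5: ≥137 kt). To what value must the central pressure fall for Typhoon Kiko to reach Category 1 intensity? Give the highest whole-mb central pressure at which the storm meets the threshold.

Category 1 begins at V = 64 kt.
Required ΔP = (64/6.85)^(1/0.641) = 9.343^1.560 ≈ 32.66 mb.
P_c ≤ 1009 − 32.66 = 976.34, so the highest integer P_c is 976 mb.

976 mb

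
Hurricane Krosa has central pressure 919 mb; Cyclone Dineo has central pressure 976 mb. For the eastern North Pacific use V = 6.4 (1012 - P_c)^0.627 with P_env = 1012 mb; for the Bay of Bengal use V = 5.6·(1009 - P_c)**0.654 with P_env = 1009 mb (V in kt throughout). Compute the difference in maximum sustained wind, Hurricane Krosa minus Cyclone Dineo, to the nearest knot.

55 kt

Hurricane Krosa: ΔP = 93; V ≈ 6.4 × 93^0.627 ≈ 109.75 kt.
Cyclone Dineo: ΔP = 33; V ≈ 5.6 × 33^0.654 ≈ 55.12 kt.
Difference ≈ 109.75 − 55.12 = 54.63 → 55 kt.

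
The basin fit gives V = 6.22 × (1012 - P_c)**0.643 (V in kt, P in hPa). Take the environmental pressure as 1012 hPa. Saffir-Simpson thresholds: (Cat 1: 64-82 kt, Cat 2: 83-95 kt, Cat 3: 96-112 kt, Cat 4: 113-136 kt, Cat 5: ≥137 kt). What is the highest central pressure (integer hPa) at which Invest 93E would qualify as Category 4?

Category 4 begins at V = 113 kt.
Required ΔP = (113/6.22)^(1/0.643) = 18.167^1.555 ≈ 90.88 hPa.
P_c ≤ 1012 − 90.88 = 921.12, so the highest integer P_c is 921 hPa.

921 hPa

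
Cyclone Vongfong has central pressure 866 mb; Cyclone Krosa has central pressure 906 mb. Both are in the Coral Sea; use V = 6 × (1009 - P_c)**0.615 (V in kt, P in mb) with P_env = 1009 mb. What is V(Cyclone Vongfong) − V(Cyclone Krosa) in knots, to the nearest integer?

23 kt

Cyclone Vongfong: ΔP = 143; V ≈ 6 × 143^0.615 ≈ 126.96 kt.
Cyclone Krosa: ΔP = 103; V ≈ 6 × 103^0.615 ≈ 103.76 kt.
Difference ≈ 126.96 − 103.76 = 23.20 → 23 kt.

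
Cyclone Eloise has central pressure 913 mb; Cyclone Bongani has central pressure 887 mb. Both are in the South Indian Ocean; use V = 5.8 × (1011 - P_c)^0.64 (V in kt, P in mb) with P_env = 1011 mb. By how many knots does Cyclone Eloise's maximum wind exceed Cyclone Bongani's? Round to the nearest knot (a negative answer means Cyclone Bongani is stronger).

-18 kt

Cyclone Eloise: ΔP = 98; V ≈ 5.8 × 98^0.64 ≈ 109.10 kt.
Cyclone Bongani: ΔP = 124; V ≈ 5.8 × 124^0.64 ≈ 126.83 kt.
Difference ≈ 109.10 − 126.83 = -17.73 → -18 kt.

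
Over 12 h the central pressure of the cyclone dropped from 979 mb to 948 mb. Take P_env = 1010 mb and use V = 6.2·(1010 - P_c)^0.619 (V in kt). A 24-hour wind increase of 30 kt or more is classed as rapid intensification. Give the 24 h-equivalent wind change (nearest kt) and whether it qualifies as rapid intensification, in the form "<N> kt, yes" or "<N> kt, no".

V₁: ΔP = 31, V ≈ 6.2 × 31^0.619 ≈ 51.95 kt.
V₂: ΔP = 62, V ≈ 6.2 × 62^0.619 ≈ 79.78 kt.
ΔV over 12 h = 27.83 kt → 24 h equivalent = 27.83 × 24/12 ≈ 55.66 kt.
56 kt ≥ 30 kt ⇒ rapid intensification.

56 kt, yes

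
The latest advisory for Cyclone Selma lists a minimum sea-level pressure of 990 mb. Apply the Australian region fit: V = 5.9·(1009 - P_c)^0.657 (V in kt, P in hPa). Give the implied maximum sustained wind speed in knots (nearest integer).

ΔP = 1009 − 990 = 19 mb.
19^0.657 ≈ 6.921.
V ≈ 5.9 × 6.921 ≈ 40.8 kt.

41 kt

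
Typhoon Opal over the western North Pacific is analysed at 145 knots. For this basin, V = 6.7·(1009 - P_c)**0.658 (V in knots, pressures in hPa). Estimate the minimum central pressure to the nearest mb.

ΔP = (V / 6.7)^(1/0.658) = (145/6.7)^1.520.
145/6.7 = 21.642; 21.642^1.520 ≈ 106.98 mb.
P_c = 1009 − 106.98 = 902.02 ≈ 902 mb.

902 mb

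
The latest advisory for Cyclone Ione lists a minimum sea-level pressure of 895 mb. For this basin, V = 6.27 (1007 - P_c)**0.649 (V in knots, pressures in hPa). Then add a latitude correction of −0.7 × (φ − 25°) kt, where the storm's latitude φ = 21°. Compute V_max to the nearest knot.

137 kt

ΔP = 1007 − 895 = 112 mb.
112^0.649 ≈ 21.377.
V ≈ 6.27 × 21.377 ≈ 134.0 kt.
Latitude correction: −0.7 × (21 − 25) = 2.8 kt.
Corrected V ≈ 136.8 kt → 137 kt.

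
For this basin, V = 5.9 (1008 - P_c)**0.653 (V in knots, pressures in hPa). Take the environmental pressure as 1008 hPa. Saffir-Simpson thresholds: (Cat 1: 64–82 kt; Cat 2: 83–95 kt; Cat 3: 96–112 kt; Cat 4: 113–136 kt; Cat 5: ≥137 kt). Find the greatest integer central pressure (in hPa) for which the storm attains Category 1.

969 hPa

Category 1 begins at V = 64 kt.
Required ΔP = (64/5.9)^(1/0.653) = 10.847^1.531 ≈ 38.50 hPa.
P_c ≤ 1008 − 38.50 = 969.50, so the highest integer P_c is 969 hPa.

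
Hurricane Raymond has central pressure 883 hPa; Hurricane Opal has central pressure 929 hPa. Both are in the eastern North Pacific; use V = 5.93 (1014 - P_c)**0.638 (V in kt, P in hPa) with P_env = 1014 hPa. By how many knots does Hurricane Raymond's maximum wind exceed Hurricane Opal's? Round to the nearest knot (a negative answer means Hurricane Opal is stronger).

32 kt

Hurricane Raymond: ΔP = 131; V ≈ 5.93 × 131^0.638 ≈ 133.01 kt.
Hurricane Opal: ΔP = 85; V ≈ 5.93 × 85^0.638 ≈ 100.93 kt.
Difference ≈ 133.01 − 100.93 = 32.08 → 32 kt.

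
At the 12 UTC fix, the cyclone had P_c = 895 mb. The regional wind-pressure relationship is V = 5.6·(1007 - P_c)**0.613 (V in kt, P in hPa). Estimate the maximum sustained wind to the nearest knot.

101 kt

ΔP = 1007 − 895 = 112 mb.
112^0.613 ≈ 18.037.
V ≈ 5.6 × 18.037 ≈ 101.0 kt.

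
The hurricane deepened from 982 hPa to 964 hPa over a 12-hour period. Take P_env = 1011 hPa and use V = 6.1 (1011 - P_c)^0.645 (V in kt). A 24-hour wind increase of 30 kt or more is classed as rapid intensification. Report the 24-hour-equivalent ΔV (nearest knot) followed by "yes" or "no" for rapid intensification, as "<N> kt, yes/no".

39 kt, yes

V₁: ΔP = 29, V ≈ 6.1 × 29^0.645 ≈ 53.53 kt.
V₂: ΔP = 47, V ≈ 6.1 × 47^0.645 ≈ 73.09 kt.
ΔV over 12 h = 19.56 kt → 24 h equivalent = 19.56 × 24/12 ≈ 39.12 kt.
39 kt ≥ 30 kt ⇒ rapid intensification.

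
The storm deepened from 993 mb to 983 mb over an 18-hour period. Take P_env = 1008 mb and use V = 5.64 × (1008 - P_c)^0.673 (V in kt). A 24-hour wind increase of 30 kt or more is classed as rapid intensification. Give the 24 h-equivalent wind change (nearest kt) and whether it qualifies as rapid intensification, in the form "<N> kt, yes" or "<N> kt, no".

19 kt, no

V₁: ΔP = 15, V ≈ 5.64 × 15^0.673 ≈ 34.90 kt.
V₂: ΔP = 25, V ≈ 5.64 × 25^0.673 ≈ 49.21 kt.
ΔV over 18 h = 14.31 kt → 24 h equivalent = 14.31 × 24/18 ≈ 19.08 kt.
19 kt < 30 kt ⇒ not rapid intensification.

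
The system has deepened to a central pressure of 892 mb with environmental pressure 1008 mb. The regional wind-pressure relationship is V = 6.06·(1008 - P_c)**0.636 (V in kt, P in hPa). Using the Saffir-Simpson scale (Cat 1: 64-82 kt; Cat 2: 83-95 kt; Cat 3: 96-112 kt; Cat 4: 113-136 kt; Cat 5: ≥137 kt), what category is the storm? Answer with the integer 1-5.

ΔP = 1008 − 892 = 116 mb.
V ≈ 6.06 × 116^0.636 = 6.06 × 20.56 ≈ 125 kt.
125 kt falls in the Category 4 band.

4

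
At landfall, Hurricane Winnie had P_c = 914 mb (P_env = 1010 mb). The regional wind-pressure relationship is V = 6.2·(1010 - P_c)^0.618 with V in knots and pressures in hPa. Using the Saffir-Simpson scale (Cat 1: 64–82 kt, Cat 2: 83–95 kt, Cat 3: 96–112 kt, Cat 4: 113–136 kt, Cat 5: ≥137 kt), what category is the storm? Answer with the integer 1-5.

3

ΔP = 1010 − 914 = 96 mb.
V ≈ 6.2 × 96^0.618 = 6.2 × 16.79 ≈ 104 kt.
104 kt falls in the Category 3 band.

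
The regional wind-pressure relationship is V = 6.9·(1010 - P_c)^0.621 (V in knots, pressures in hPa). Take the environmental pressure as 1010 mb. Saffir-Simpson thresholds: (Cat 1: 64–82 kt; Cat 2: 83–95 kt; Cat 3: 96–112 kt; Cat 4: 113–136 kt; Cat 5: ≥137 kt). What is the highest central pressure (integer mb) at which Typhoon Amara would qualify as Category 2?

955 mb

Category 2 begins at V = 83 kt.
Required ΔP = (83/6.9)^(1/0.621) = 12.029^1.610 ≈ 54.89 mb.
P_c ≤ 1010 − 54.89 = 955.11, so the highest integer P_c is 955 mb.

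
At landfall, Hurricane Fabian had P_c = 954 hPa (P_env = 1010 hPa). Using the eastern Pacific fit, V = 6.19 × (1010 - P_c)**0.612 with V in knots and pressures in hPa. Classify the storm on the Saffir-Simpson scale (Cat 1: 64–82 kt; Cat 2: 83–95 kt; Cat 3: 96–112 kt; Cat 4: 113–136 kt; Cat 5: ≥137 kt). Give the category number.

1

ΔP = 1010 − 954 = 56 hPa.
V ≈ 6.19 × 56^0.612 = 6.19 × 11.75 ≈ 73 kt.
73 kt falls in the Category 1 band.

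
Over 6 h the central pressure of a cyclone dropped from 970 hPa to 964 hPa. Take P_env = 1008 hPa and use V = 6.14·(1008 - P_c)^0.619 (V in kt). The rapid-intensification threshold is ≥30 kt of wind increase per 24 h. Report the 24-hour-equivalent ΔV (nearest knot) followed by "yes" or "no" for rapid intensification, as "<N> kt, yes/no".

V₁: ΔP = 38, V ≈ 6.14 × 38^0.619 ≈ 58.35 kt.
V₂: ΔP = 44, V ≈ 6.14 × 44^0.619 ≈ 63.89 kt.
ΔV over 6 h = 5.54 kt → 24 h equivalent = 5.54 × 24/6 ≈ 22.16 kt.
22 kt < 30 kt ⇒ not rapid intensification.

22 kt, no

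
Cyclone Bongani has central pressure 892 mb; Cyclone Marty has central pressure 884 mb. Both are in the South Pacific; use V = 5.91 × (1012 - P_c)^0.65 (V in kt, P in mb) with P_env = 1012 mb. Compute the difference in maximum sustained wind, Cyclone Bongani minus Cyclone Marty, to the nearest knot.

-6 kt

Cyclone Bongani: ΔP = 120; V ≈ 5.91 × 120^0.65 ≈ 132.76 kt.
Cyclone Marty: ΔP = 128; V ≈ 5.91 × 128^0.65 ≈ 138.44 kt.
Difference ≈ 132.76 − 138.44 = -5.68 → -6 kt.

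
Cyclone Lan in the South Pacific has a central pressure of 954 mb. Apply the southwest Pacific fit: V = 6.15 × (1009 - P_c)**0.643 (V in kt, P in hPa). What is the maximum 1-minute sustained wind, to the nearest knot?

ΔP = 1009 − 954 = 55 mb.
55^0.643 ≈ 13.154.
V ≈ 6.15 × 13.154 ≈ 80.9 kt.

81 kt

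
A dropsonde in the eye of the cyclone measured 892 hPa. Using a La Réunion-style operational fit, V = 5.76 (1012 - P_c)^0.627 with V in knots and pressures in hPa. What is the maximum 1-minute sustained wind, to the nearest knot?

ΔP = 1012 − 892 = 120 hPa.
120^0.627 ≈ 20.121.
V ≈ 5.76 × 20.121 ≈ 115.9 kt.

116 kt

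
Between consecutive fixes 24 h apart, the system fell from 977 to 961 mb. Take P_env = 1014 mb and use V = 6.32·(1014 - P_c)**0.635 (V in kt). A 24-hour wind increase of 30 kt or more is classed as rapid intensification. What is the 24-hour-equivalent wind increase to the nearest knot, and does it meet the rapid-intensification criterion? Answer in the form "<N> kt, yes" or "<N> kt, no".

16 kt, no

V₁: ΔP = 37, V ≈ 6.32 × 37^0.635 ≈ 62.59 kt.
V₂: ΔP = 53, V ≈ 6.32 × 53^0.635 ≈ 78.64 kt.
ΔV over 24 h = 16.05 kt → 24 h equivalent = 16.05 × 24/24 ≈ 16.05 kt.
16 kt < 30 kt ⇒ not rapid intensification.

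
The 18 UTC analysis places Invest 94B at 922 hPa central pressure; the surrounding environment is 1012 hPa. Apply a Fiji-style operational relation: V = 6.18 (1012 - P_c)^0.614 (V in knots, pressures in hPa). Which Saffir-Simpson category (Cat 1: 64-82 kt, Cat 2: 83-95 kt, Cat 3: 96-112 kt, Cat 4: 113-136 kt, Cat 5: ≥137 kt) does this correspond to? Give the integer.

ΔP = 1012 − 922 = 90 hPa.
V ≈ 6.18 × 90^0.614 = 6.18 × 15.85 ≈ 98 kt.
98 kt falls in the Category 3 band.

3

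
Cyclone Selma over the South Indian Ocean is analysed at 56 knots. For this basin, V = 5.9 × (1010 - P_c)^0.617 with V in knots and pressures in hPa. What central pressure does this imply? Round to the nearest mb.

ΔP = (V / 5.9)^(1/0.617) = (56/5.9)^1.621.
56/5.9 = 9.492; 9.492^1.621 ≈ 38.37 mb.
P_c = 1010 − 38.37 = 971.63 ≈ 972 mb.

972 mb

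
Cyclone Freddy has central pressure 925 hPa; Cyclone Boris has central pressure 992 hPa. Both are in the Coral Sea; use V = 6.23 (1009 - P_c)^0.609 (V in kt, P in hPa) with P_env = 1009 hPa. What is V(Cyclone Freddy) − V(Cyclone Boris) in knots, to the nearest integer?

58 kt

Cyclone Freddy: ΔP = 84; V ≈ 6.23 × 84^0.609 ≈ 92.55 kt.
Cyclone Boris: ΔP = 17; V ≈ 6.23 × 17^0.609 ≈ 34.98 kt.
Difference ≈ 92.55 − 34.98 = 57.57 → 58 kt.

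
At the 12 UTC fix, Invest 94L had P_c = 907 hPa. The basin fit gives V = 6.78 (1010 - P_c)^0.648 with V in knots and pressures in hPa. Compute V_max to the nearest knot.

137 kt

ΔP = 1010 − 907 = 103 hPa.
103^0.648 ≈ 20.152.
V ≈ 6.78 × 20.152 ≈ 136.6 kt.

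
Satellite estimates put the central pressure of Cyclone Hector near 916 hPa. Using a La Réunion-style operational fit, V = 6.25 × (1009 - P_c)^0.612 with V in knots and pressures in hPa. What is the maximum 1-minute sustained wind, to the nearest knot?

ΔP = 1009 − 916 = 93 hPa.
93^0.612 ≈ 16.022.
V ≈ 6.25 × 16.022 ≈ 100.1 kt.

100 kt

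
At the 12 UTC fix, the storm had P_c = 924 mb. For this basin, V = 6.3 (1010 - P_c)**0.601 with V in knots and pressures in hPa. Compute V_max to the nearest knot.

ΔP = 1010 − 924 = 86 mb.
86^0.601 ≈ 14.542.
V ≈ 6.3 × 14.542 ≈ 91.6 kt.

92 kt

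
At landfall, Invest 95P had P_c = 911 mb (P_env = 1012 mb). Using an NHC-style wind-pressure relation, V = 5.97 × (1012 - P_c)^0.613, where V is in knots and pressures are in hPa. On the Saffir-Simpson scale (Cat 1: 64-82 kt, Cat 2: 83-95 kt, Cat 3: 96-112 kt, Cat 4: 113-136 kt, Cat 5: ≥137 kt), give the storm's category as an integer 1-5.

3

ΔP = 1012 − 911 = 101 mb.
V ≈ 5.97 × 101^0.613 = 5.97 × 16.93 ≈ 101 kt.
101 kt falls in the Category 3 band.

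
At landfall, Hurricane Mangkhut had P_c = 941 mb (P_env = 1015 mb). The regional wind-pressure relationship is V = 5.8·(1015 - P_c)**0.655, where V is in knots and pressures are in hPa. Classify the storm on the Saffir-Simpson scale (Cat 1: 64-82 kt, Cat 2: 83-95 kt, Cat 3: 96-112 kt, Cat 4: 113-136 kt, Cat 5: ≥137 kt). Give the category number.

ΔP = 1015 − 941 = 74 mb.
V ≈ 5.8 × 74^0.655 = 5.8 × 16.76 ≈ 97 kt.
97 kt falls in the Category 3 band.

3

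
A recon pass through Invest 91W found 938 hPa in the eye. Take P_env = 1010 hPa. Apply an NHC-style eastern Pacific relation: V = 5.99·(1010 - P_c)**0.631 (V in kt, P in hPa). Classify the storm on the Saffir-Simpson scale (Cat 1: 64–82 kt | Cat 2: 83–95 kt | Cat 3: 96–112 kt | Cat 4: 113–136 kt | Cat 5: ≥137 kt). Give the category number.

2

ΔP = 1010 − 938 = 72 hPa.
V ≈ 5.99 × 72^0.631 = 5.99 × 14.86 ≈ 89 kt.
89 kt falls in the Category 2 band.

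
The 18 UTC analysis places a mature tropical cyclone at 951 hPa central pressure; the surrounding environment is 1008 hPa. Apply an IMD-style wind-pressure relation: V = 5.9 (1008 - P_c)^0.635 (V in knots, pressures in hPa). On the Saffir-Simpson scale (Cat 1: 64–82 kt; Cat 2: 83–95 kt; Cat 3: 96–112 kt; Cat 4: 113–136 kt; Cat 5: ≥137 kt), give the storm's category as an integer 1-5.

ΔP = 1008 − 951 = 57 hPa.
V ≈ 5.9 × 57^0.635 = 5.9 × 13.03 ≈ 77 kt.
77 kt falls in the Category 1 band.

1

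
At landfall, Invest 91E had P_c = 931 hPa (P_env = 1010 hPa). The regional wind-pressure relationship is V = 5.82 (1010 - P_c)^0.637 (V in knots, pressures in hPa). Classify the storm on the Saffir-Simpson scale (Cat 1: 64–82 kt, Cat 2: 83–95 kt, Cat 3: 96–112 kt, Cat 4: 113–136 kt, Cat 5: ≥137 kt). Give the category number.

2

ΔP = 1010 − 931 = 79 hPa.
V ≈ 5.82 × 79^0.637 = 5.82 × 16.17 ≈ 94 kt.
94 kt falls in the Category 2 band.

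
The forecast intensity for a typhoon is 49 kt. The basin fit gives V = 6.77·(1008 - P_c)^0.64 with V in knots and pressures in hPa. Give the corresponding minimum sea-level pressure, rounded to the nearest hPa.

986 hPa

ΔP = (V / 6.77)^(1/0.64) = (49/6.77)^1.562.
49/6.77 = 7.238; 7.238^1.562 ≈ 22.04 hPa.
P_c = 1008 − 22.04 = 985.96 ≈ 986 hPa.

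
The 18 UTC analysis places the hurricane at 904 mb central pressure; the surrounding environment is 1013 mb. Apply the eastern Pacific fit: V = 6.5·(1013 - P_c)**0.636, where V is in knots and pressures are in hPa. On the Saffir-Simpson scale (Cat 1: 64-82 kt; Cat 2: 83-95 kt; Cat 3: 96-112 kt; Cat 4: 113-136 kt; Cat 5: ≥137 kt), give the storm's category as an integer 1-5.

4

ΔP = 1013 − 904 = 109 mb.
V ≈ 6.5 × 109^0.636 = 6.5 × 19.76 ≈ 128 kt.
128 kt falls in the Category 4 band.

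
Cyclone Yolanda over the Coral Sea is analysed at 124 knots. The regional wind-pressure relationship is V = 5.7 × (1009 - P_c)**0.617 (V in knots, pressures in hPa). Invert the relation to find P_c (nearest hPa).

862 hPa

ΔP = (V / 5.7)^(1/0.617) = (124/5.7)^1.621.
124/5.7 = 21.754; 21.754^1.621 ≈ 147.17 hPa.
P_c = 1009 − 147.17 = 861.83 ≈ 862 hPa.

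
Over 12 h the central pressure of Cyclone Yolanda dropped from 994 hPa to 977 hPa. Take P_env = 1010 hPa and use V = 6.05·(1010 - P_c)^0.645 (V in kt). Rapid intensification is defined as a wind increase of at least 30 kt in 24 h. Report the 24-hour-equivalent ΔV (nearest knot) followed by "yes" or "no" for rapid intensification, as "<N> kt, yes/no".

43 kt, yes

V₁: ΔP = 16, V ≈ 6.05 × 16^0.645 ≈ 36.18 kt.
V₂: ΔP = 33, V ≈ 6.05 × 33^0.645 ≈ 57.70 kt.
ΔV over 12 h = 21.52 kt → 24 h equivalent = 21.52 × 24/12 ≈ 43.04 kt.
43 kt ≥ 30 kt ⇒ rapid intensification.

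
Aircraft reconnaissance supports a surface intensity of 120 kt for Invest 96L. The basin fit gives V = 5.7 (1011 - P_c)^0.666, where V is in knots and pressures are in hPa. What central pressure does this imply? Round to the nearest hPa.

ΔP = (V / 5.7)^(1/0.666) = (120/5.7)^1.502.
120/5.7 = 21.053; 21.053^1.502 ≈ 97.04 hPa.
P_c = 1011 − 97.04 = 913.96 ≈ 914 hPa.

914 hPa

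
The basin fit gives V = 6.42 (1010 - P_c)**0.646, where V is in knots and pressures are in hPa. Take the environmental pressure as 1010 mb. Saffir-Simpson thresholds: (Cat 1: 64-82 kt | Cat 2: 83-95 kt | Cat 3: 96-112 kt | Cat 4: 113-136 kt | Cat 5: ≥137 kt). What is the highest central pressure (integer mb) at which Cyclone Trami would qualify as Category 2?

957 mb

Category 2 begins at V = 83 kt.
Required ΔP = (83/6.42)^(1/0.646) = 12.928^1.548 ≈ 52.56 mb.
P_c ≤ 1010 − 52.56 = 957.44, so the highest integer P_c is 957 mb.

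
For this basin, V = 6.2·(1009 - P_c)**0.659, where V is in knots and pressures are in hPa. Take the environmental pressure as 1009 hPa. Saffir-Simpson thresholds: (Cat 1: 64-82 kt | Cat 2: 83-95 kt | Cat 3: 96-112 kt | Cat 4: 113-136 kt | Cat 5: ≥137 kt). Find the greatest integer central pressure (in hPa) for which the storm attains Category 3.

Category 3 begins at V = 96 kt.
Required ΔP = (96/6.2)^(1/0.659) = 15.484^1.517 ≈ 63.91 hPa.
P_c ≤ 1009 − 63.91 = 945.09, so the highest integer P_c is 945 hPa.

945 hPa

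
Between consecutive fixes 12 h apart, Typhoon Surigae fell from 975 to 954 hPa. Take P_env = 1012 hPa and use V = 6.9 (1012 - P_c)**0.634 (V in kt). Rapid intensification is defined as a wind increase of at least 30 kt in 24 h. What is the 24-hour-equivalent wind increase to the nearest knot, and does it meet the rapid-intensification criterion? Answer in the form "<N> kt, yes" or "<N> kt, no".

V₁: ΔP = 37, V ≈ 6.9 × 37^0.634 ≈ 68.09 kt.
V₂: ΔP = 58, V ≈ 6.9 × 58^0.634 ≈ 90.54 kt.
ΔV over 12 h = 22.45 kt → 24 h equivalent = 22.45 × 24/12 ≈ 44.90 kt.
45 kt ≥ 30 kt ⇒ rapid intensification.

45 kt, yes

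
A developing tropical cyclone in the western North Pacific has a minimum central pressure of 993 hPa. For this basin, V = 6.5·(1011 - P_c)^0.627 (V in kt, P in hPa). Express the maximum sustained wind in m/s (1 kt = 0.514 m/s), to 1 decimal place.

ΔP = 1011 − 993 = 18 hPa.
V ≈ 6.5 × 18^0.627 = 6.5 × 6.124 ≈ 39.808 kt.
39.808 × 0.514 ≈ 20.46 m/s → 20.5 m/s.

20.5 m/s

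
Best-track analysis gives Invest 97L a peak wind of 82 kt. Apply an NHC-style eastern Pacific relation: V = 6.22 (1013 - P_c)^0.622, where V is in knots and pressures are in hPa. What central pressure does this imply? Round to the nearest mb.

ΔP = (V / 6.22)^(1/0.622) = (82/6.22)^1.608.
82/6.22 = 13.183; 13.183^1.608 ≈ 63.19 mb.
P_c = 1013 − 63.19 = 949.81 ≈ 950 mb.

950 mb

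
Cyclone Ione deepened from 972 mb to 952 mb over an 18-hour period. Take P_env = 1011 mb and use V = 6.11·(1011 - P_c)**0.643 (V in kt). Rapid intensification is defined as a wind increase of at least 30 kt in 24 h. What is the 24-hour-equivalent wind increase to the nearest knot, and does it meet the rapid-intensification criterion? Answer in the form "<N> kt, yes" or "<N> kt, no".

26 kt, no

V₁: ΔP = 39, V ≈ 6.11 × 39^0.643 ≈ 64.43 kt.
V₂: ΔP = 59, V ≈ 6.11 × 59^0.643 ≈ 84.08 kt.
ΔV over 18 h = 19.65 kt → 24 h equivalent = 19.65 × 24/18 ≈ 26.20 kt.
26 kt < 30 kt ⇒ not rapid intensification.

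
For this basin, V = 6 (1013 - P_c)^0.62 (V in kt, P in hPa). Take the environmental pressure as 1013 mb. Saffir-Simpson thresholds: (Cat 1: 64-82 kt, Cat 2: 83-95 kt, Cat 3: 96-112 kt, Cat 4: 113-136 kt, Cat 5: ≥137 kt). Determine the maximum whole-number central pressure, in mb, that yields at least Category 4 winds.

899 mb

Category 4 begins at V = 113 kt.
Required ΔP = (113/6)^(1/0.62) = 18.833^1.613 ≈ 113.85 mb.
P_c ≤ 1013 − 113.85 = 899.15, so the highest integer P_c is 899 mb.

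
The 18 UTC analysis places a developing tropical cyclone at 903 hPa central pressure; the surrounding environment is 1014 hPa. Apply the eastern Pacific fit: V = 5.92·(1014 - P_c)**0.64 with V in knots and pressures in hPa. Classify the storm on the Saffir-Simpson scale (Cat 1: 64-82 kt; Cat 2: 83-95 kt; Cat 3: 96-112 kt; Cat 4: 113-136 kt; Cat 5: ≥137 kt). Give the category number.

ΔP = 1014 − 903 = 111 hPa.
V ≈ 5.92 × 111^0.64 = 5.92 × 20.37 ≈ 121 kt.
121 kt falls in the Category 4 band.

4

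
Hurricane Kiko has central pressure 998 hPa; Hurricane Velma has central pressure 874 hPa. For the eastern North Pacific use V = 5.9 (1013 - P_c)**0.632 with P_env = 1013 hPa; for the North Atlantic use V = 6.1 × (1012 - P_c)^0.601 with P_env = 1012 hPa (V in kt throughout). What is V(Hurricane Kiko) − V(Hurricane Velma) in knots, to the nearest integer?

-85 kt

Hurricane Kiko: ΔP = 15; V ≈ 5.9 × 15^0.632 ≈ 32.67 kt.
Hurricane Velma: ΔP = 138; V ≈ 6.1 × 138^0.601 ≈ 117.87 kt.
Difference ≈ 32.67 − 117.87 = -85.20 → -85 kt.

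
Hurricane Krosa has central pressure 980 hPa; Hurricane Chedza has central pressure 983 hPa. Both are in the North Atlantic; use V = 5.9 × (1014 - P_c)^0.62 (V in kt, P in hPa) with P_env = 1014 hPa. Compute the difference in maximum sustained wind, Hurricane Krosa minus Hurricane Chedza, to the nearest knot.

3 kt

Hurricane Krosa: ΔP = 34; V ≈ 5.9 × 34^0.62 ≈ 52.53 kt.
Hurricane Chedza: ΔP = 31; V ≈ 5.9 × 31^0.62 ≈ 49.60 kt.
Difference ≈ 52.53 − 49.60 = 2.93 → 3 kt.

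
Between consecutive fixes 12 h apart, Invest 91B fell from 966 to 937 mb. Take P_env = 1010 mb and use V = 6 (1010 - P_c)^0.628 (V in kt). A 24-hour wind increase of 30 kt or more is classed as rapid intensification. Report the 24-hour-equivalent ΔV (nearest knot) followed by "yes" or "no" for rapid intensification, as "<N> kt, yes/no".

48 kt, yes

V₁: ΔP = 44, V ≈ 6 × 44^0.628 ≈ 64.60 kt.
V₂: ΔP = 73, V ≈ 6 × 73^0.628 ≈ 88.78 kt.
ΔV over 12 h = 24.18 kt → 24 h equivalent = 24.18 × 24/12 ≈ 48.36 kt.
48 kt ≥ 30 kt ⇒ rapid intensification.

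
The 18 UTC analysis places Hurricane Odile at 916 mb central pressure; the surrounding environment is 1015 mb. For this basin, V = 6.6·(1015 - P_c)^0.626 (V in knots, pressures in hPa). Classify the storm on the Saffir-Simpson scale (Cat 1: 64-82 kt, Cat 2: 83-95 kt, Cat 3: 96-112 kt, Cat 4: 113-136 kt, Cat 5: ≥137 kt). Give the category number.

ΔP = 1015 − 916 = 99 mb.
V ≈ 6.6 × 99^0.626 = 6.6 × 17.75 ≈ 117 kt.
117 kt falls in the Category 4 band.

4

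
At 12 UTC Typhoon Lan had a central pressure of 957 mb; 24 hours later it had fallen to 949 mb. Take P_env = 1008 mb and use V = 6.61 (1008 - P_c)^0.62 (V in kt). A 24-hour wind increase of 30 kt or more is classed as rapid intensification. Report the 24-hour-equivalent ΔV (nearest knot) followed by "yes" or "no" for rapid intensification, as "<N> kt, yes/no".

7 kt, no

V₁: ΔP = 51, V ≈ 6.61 × 51^0.62 ≈ 75.66 kt.
V₂: ΔP = 59, V ≈ 6.61 × 59^0.62 ≈ 82.82 kt.
ΔV over 24 h = 7.16 kt → 24 h equivalent = 7.16 × 24/24 ≈ 7.16 kt.
7 kt < 30 kt ⇒ not rapid intensification.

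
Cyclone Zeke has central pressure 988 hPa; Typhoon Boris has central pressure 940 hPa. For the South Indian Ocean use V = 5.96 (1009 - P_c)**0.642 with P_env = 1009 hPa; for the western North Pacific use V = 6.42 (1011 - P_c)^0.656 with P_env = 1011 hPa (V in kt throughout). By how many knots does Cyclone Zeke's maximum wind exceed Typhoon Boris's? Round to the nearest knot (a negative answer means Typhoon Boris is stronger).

-63 kt

Cyclone Zeke: ΔP = 21; V ≈ 5.96 × 21^0.642 ≈ 42.08 kt.
Typhoon Boris: ΔP = 71; V ≈ 6.42 × 71^0.656 ≈ 105.19 kt.
Difference ≈ 42.08 − 105.19 = -63.11 → -63 kt.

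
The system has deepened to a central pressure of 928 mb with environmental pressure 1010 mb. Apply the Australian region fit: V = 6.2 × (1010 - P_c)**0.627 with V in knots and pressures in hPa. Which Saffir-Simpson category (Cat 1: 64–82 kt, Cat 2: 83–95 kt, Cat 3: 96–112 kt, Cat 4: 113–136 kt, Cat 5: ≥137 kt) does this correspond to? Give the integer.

3

ΔP = 1010 − 928 = 82 mb.
V ≈ 6.2 × 82^0.627 = 6.2 × 15.85 ≈ 98 kt.
98 kt falls in the Category 3 band.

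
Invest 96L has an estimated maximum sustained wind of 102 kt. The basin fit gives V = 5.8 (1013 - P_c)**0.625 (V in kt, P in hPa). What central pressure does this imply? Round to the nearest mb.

ΔP = (V / 5.8)^(1/0.625) = (102/5.8)^1.600.
102/5.8 = 17.586; 17.586^1.600 ≈ 98.24 mb.
P_c = 1013 − 98.24 = 914.76 ≈ 915 mb.

915 mb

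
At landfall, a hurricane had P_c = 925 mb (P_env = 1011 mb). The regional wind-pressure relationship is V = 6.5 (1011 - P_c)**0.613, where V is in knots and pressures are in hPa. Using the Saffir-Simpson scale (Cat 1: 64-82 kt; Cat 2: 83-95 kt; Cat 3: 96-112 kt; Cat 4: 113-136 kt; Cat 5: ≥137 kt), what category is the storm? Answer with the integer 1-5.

ΔP = 1011 − 925 = 86 mb.
V ≈ 6.5 × 86^0.613 = 6.5 × 15.34 ≈ 100 kt.
100 kt falls in the Category 3 band.

3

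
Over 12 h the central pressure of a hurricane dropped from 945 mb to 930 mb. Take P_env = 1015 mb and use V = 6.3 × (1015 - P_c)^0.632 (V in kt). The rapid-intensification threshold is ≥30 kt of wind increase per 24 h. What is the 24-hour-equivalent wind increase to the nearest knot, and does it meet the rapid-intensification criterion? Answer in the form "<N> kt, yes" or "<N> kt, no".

24 kt, no

V₁: ΔP = 70, V ≈ 6.3 × 70^0.632 ≈ 92.35 kt.
V₂: ΔP = 85, V ≈ 6.3 × 85^0.632 ≈ 104.41 kt.
ΔV over 12 h = 12.06 kt → 24 h equivalent = 12.06 × 24/12 ≈ 24.12 kt.
24 kt < 30 kt ⇒ not rapid intensification.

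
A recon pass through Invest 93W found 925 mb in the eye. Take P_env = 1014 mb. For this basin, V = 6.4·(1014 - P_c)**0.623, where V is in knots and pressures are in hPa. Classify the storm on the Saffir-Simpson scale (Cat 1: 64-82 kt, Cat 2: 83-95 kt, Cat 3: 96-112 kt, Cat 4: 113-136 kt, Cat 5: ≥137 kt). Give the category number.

3

ΔP = 1014 − 925 = 89 mb.
V ≈ 6.4 × 89^0.623 = 6.4 × 16.39 ≈ 105 kt.
105 kt falls in the Category 3 band.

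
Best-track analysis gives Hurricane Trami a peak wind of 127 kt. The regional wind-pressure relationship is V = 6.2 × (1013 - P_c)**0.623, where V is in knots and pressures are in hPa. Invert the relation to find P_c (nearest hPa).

886 hPa

ΔP = (V / 6.2)^(1/0.623) = (127/6.2)^1.605.
127/6.2 = 20.484; 20.484^1.605 ≈ 127.35 hPa.
P_c = 1013 − 127.35 = 885.65 ≈ 886 hPa.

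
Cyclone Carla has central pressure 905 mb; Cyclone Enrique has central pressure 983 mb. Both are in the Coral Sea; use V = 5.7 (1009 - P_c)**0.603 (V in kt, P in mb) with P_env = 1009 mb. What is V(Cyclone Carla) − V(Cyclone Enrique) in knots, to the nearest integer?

Cyclone Carla: ΔP = 104; V ≈ 5.7 × 104^0.603 ≈ 93.79 kt.
Cyclone Enrique: ΔP = 26; V ≈ 5.7 × 26^0.603 ≈ 40.65 kt.
Difference ≈ 93.79 − 40.65 = 53.14 → 53 kt.

53 kt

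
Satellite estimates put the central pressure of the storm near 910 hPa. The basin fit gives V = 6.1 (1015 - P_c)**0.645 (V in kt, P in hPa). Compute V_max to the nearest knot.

ΔP = 1015 − 910 = 105 hPa.
105^0.645 ≈ 20.122.
V ≈ 6.1 × 20.122 ≈ 122.7 kt.

123 kt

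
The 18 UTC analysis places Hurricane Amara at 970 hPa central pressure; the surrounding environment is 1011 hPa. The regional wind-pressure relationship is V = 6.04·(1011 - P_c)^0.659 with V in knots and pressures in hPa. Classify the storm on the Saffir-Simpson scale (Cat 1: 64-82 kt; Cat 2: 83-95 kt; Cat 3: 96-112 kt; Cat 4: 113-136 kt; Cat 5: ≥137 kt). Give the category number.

ΔP = 1011 − 970 = 41 hPa.
V ≈ 6.04 × 41^0.659 = 6.04 × 11.56 ≈ 70 kt.
70 kt falls in the Category 1 band.

1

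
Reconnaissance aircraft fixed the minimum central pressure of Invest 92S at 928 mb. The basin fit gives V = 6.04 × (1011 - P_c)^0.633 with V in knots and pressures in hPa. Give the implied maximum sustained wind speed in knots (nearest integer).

ΔP = 1011 − 928 = 83 mb.
83^0.633 ≈ 16.397.
V ≈ 6.04 × 16.397 ≈ 99.0 kt.

99 kt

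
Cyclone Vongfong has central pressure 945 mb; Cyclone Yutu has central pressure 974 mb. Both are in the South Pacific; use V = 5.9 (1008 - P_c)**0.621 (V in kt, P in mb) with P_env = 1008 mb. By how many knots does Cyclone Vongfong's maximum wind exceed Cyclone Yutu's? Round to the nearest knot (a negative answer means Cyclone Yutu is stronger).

Cyclone Vongfong: ΔP = 63; V ≈ 5.9 × 63^0.621 ≈ 77.31 kt.
Cyclone Yutu: ΔP = 34; V ≈ 5.9 × 34^0.621 ≈ 52.71 kt.
Difference ≈ 77.31 − 52.71 = 24.60 → 25 kt.

25 kt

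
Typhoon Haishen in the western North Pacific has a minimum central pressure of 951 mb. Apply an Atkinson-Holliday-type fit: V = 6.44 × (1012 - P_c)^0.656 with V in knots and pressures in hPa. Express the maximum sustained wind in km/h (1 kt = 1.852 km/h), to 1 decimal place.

176.9 km/h

ΔP = 1012 − 951 = 61 mb.
V ≈ 6.44 × 61^0.656 = 6.44 × 14.831 ≈ 95.513 kt.
95.513 × 1.852 ≈ 176.89 km/h → 176.9 km/h.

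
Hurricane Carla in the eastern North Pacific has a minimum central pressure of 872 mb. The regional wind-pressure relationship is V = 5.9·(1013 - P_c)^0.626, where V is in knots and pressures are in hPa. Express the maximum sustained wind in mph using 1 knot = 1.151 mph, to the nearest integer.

150 mph

ΔP = 1013 − 872 = 141 mb.
V ≈ 5.9 × 141^0.626 = 5.9 × 22.152 ≈ 130.696 kt.
130.696 × 1.151 ≈ 150.43 mph → 150 mph.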